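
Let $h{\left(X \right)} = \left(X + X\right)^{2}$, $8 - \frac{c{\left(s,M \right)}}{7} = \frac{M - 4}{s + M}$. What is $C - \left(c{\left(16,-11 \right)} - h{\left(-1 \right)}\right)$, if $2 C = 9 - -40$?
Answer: $- \frac{97}{2} \approx -48.5$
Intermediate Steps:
$c{\left(s,M \right)} = 56 - \frac{7 \left(-4 + M\right)}{M + s}$ ($c{\left(s,M \right)} = 56 - 7 \frac{M - 4}{s + M} = 56 - 7 \frac{-4 + M}{M + s} = 56 - \frac{7 \left(-4 + M\right)}{M + s}$)
$h{\left(X \right)} = 4 X^{2}$ ($h{\left(X \right)} = \left(2 X\right)^{2} = 4 X^{2}$)
$C = \frac{49}{2}$ ($C = \frac{9 - -40}{2} = \frac{9 + 40}{2} = \frac{1}{2} \cdot 49 = \frac{49}{2} \approx 24.5$)
$C - \left(c{\left(16,-11 \right)} - h{\left(-1 \right)}\right) = \frac{49}{2} - \left(\frac{7 \left(4 + 7 \left(-11\right) + 8 \cdot 16\right)}{-11 + 16} - 4 \left(-1\right)^{2}\right) = \frac{49}{2} - \left(\frac{7 \left(4 - 77 + 128\right)}{5} - 4 \cdot 1\right) = \frac{49}{2} - \left(7 \cdot \frac{1}{5} \cdot 55 - 4\right) = \frac{49}{2} - \left(77 - 4\right) = \frac{49}{2} - 73 = - \frac{97}{2}$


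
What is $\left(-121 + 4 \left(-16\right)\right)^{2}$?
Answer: $34225$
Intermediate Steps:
$\left(-121 + 4 \left(-16\right)\right)^{2} = \left(-121 - 64\right)^{2} = \left(-185\right)^{2} = 34225$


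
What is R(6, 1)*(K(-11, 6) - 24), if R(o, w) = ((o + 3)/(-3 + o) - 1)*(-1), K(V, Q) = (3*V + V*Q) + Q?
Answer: 234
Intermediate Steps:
K(V, Q) = Q + 3*V + Q*V (K(V, Q) = (3*V + Q*V) + Q = Q + 3*V + Q*V)
R(o, w) = 1 - (3 + o)/(-3 + o) (R(o, w) = ((3 + o)/(-3 + o) - 1)*(-1) = (-1 + (3 + o)/(-3 + o))*(-1) = 1 - (3 + o)/(-3 + o))
R(6, 1)*(K(-11, 6) - 24) = (-6/(-3 + 6))*((6 + 3*(-11) + 6*(-11)) - 24) = (-6/3)*((6 - 33 - 66) - 24) = (-6*1/3)*(-93 - 24) = -2*(-117) = 234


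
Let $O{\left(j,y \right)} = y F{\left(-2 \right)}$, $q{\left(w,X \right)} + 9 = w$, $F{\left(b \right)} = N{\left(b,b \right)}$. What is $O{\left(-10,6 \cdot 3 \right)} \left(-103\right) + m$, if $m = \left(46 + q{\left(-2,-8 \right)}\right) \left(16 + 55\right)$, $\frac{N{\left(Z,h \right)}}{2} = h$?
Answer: $9901$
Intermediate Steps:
$N{\left(Z,h \right)} = 2 h$
$F{\left(b \right)} = 2 b$
$q{\left(w,X \right)} = -9 + w$
$O{\left(j,y \right)} = - 4 y$ ($O{\left(j,y \right)} = y 2 \left(-2\right) = y \left(-4\right) = - 4 y$)
$m = 2485$ ($m = \left(46 - 11\right) \left(16 + 55\right) = \left(46 - 11\right) 71 = 35 \cdot 71 = 2485$)
$O{\left(-10,6 \cdot 3 \right)} \left(-103\right) + m = - 4 \cdot 6 \cdot 3 \left(-103\right) + 2485 = \left(-4\right) 18 \left(-103\right) + 2485 = \left(-72\right) \left(-103\right) + 2485 = 7416 + 2485 = 9901$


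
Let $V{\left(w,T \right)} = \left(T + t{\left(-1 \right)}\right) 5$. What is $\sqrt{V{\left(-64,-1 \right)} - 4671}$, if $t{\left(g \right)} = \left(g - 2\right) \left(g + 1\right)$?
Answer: $2 i \sqrt{1169} \approx 68.381 i$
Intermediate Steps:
$t{\left(g \right)} = \left(1 + g\right) \left(-2 + g\right)$ ($t{\left(g \right)} = \left(-2 + g\right) \left(1 + g\right) = \left(1 + g\right) \left(-2 + g\right)$)
$V{\left(w,T \right)} = 5 T$ ($V{\left(w,T \right)} = \left(T - \left(1 - 1\right)\right) 5 = \left(T + \left(-2 + 1 + 1\right)\right) 5 = \left(T + 0\right) 5 = T 5 = 5 T$)
$\sqrt{V{\left(-64,-1 \right)} - 4671} = \sqrt{5 \left(-1\right) - 4671} = \sqrt{-5 - 4671} = \sqrt{-4676} = 2 i \sqrt{1169}$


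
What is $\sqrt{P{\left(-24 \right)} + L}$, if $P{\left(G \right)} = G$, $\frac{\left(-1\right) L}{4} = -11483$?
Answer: $2 \sqrt{11477} \approx 214.26$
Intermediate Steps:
$L = 45932$ ($L = \left(-4\right) \left(-11483\right) = 45932$)
$\sqrt{P{\left(-24 \right)} + L} = \sqrt{-24 + 45932} = \sqrt{45908} = 2 \sqrt{11477}$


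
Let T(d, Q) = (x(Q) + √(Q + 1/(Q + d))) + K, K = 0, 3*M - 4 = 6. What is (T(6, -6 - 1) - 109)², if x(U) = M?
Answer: 100417/9 - 1268*I*√2/3 ≈ 11157.0 - 597.74*I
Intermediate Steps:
M = 10/3 (M = 4/3 + (⅓)*6 = 4/3 + 2 = 10/3 ≈ 3.3333)
x(U) = 10/3
T(d, Q) = 10/3 + √(Q + 1/(Q + d)) (T(d, Q) = (10/3 + √(Q + 1/(Q + d))) + 0 = 10/3 + √(Q + 1/(Q + d)))
(T(6, -6 - 1) - 109)² = ((10/3 + √((1 + (-6 - 1)*((-6 - 1) + 6))/((-6 - 1) + 6))) - 109)² = ((10/3 + √((1 - 7*(-7 + 6))/(-7 + 6))) - 109)² = ((10/3 + √((1 - 7*(-1))/(-1))) - 109)² = ((10/3 + √(-(1 + 7))) - 109)² = ((10/3 + √(-1*8)) - 109)² = ((10/3 + √(-8)) - 109)² = ((10/3 + 2*I*√2) - 109)² = (-317/3 + 2*I*√2)²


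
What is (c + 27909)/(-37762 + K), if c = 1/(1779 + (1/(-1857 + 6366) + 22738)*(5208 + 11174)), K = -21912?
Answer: -23437742440636521/50113721107972669 ≈ -0.46769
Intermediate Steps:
c = 4509/1679583105137 (c = 1/(1779 + (1/4509 + 22738)*16382) = 1/(1779 + (102525643/4509)*16382) = 1/(1779 + 1679575083626/4509) = 1/(1679583105137/4509) = 4509/1679583105137 ≈ 2.6846e-9)
(c + 27909)/(-37762 + K) = (4509/1679583105137 + 27909)/(-37762 - 21912) = (46875484881273042/1679583105137)/(-59674) = (46875484881273042/1679583105137)*(-1/59674) = -23437742440636521/50113721107972669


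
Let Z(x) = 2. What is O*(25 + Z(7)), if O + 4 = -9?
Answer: -351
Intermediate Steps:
O = -13 (O = -4 - 9 = -13)
O*(25 + Z(7)) = -13*(25 + 2) = -13*27 = -351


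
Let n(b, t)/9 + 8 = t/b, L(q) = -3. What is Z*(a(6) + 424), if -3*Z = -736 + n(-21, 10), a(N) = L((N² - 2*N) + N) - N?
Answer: 2359690/21 ≈ 1.1237e+5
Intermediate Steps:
n(b, t) = -72 + 9*t/b (n(b, t) = -72 + 9*(t/b) = -72 + 9*t/b)
a(N) = -3 - N
Z = 5686/21 (Z = -(-736 + (-72 + 9*10/(-21)))/3 = -(-736 + (-72 + 9*10*(-1/21)))/3 = -(-736 + (-72 - 30/7))/3 = -(-736 - 534/7)/3 = -⅓*(-5686/7) = 5686/21 ≈ 270.76)
Z*(a(6) + 424) = 5686*((-3 - 1*6) + 424)/21 = 5686*((-3 - 6) + 424)/21 = 5686*(-9 + 424)/21 = (5686/21)*415 = 2359690/21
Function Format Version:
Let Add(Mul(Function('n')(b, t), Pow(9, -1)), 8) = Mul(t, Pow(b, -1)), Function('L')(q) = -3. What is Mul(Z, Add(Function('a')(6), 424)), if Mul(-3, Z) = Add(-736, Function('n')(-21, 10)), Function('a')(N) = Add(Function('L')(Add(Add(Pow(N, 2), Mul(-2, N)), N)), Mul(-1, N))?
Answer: Rational(2359690, 21) ≈ 1.1237e+5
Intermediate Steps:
Function('n')(b, t) = Add(-72, Mul(9, t, Pow(b, -1))) (Function('n')(b, t) = Add(-72, Mul(9, Mul(t, Pow(b, -1)))) = Add(-72, Mul(9, t, Pow(b, -1))))
Function('a')(N) = Add(-3, Mul(-1, N))
Z = Rational(5686, 21) (Z = Mul(Rational(-1, 3), Add(-736, Add(-72, Mul(9, 10, Pow(-21, -1))))) = Mul(Rational(-1, 3), Add(-736, Add(-72, Mul(9, 10, Rational(-1, 21))))) = Mul(Rational(-1, 3), Add(-736, Add(-72, Rational(-30, 7)))) = Mul(Rational(-1, 3), Add(-736, Rational(-534, 7))) = Mul(Rational(-1, 3), Rational(-5686, 7)) = Rational(5686, 21) ≈ 270.76)
Mul(Z, Add(Function('a')(6), 424)) = Mul(Rational(5686, 21), Add(Add(-3, Mul(-1, 6)), 424)) = Mul(Rational(5686, 21), Add(Add(-3, -6), 424)) = Mul(Rational(5686, 21), Add(-9, 424)) = Mul(Rational(5686, 21), 415) = Rational(2359690, 21)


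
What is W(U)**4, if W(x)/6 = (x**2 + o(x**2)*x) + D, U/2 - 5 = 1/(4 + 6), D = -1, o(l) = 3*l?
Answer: 36920390427613829321120016/244140625 ≈ 1.5123e+17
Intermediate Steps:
U = 51/5 (U = 10 + 2/(4 + 6) = 10 + 2/10 = 10 + 2*(1/10) = 10 + 1/5 = 51/5 ≈ 10.200)
W(x) = -6 + 6*x**2 + 18*x**3 (W(x) = 6*((x**2 + (3*x**2)*x) - 1) = 6*((x**2 + 3*x**3) - 1) = 6*(-1 + x**2 + 3*x**3) = -6 + 6*x**2 + 18*x**3)
W(U)**4 = (-6 + 6*(51/5)**2 + 18*(51/5)**3)**4 = (-6 + 6*(2601/25) + 18*(132651/125))**4 = (-6 + 15606/25 + 2387718/125)**4 = (2464998/125)**4 = 36920390427613829321120016/244140625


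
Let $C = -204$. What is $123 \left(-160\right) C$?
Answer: $4014720$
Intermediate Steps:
$123 \left(-160\right) C = 123 \left(-160\right) \left(-204\right) = \left(-19680\right) \left(-204\right) = 4014720$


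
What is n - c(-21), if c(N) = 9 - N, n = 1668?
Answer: 1638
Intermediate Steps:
n - c(-21) = 1668 - (9 - 1*(-21)) = 1668 - (9 + 21) = 1668 - 1*30 = 1668 - 30 = 1638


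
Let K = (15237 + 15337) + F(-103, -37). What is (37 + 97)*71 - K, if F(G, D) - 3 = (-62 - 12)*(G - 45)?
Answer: -32015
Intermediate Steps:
F(G, D) = 3333 - 74*G (F(G, D) = 3 + (-62 - 12)*(G - 45) = 3 - 74*(-45 + G) = 3 + (3330 - 74*G) = 3333 - 74*G)
K = 41529 (K = (15237 + 15337) + (3333 - 74*(-103)) = 30574 + (3333 + 7622) = 30574 + 10955 = 41529)
(37 + 97)*71 - K = (37 + 97)*71 - 1*41529 = 134*71 - 41529 = 9514 - 41529 = -32015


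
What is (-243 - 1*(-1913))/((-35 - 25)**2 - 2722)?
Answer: 835/439 ≈ 1.9021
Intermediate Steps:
(-243 - 1*(-1913))/((-35 - 25)**2 - 2722) = (-243 + 1913)/((-60)**2 - 2722) = 1670/(3600 - 2722) = 1670/878 = 1670*(1/878) = 835/439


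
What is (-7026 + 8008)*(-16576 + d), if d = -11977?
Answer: -28039046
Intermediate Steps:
(-7026 + 8008)*(-16576 + d) = (-7026 + 8008)*(-16576 - 11977) = 982*(-28553) = -28039046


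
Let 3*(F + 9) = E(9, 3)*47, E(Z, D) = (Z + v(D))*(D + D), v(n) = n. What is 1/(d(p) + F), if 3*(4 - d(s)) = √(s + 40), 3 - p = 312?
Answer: 10107/11350430 + 3*I*√269/11350430 ≈ 0.00089045 + 4.335e-6*I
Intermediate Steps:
p = -309 (p = 3 - 1*312 = 3 - 312 = -309)
d(s) = 4 - √(40 + s)/3 (d(s) = 4 - √(s + 40)/3 = 4 - √(40 + s)/3)
E(Z, D) = 2*D*(D + Z) (E(Z, D) = (Z + D)*(D + D) = (D + Z)*(2*D) = 2*D*(D + Z))
F = 1119 (F = -9 + ((2*3*(3 + 9))*47)/3 = -9 + ((2*3*12)*47)/3 = -9 + (72*47)/3 = -9 + (⅓)*3384 = -9 + 1128 = 1119)
1/(d(p) + F) = 1/((4 - √(40 - 309)/3) + 1119) = 1/((4 - I*√269/3) + 1119) = 1/(1123 - I*√269/3)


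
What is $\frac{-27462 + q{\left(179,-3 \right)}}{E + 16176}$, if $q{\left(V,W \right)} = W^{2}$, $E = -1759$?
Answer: $- \frac{27453}{14417} \approx -1.9042$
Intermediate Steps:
$\frac{-27462 + q{\left(179,-3 \right)}}{E + 16176} = \frac{-27462 + \left(-3\right)^{2}}{-1759 + 16176} = \frac{-27462 + 9}{14417} = \left(-27453\right) \frac{1}{14417} = - \frac{27453}{14417}$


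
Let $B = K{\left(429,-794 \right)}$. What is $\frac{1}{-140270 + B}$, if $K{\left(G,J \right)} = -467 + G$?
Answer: $- \frac{1}{140308} \approx -7.1272 \cdot 10^{-6}$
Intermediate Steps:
$B = -38$ ($B = -467 + 429 = -38$)
$\frac{1}{-140270 + B} = \frac{1}{-140270 - 38} = \frac{1}{-140308} = - \frac{1}{140308}$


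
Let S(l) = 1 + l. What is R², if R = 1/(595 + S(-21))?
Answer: 1/330625 ≈ 3.0246e-6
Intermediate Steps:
R = 1/575 (R = 1/(595 + (1 - 21)) = 1/(595 - 20) = 1/575 ≈ 0.0017391)
R² = (1/575)² = 1/330625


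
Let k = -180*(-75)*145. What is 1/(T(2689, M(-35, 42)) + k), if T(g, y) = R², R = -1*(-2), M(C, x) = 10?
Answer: 1/1957504 ≈ 5.1085e-7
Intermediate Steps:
k = 1957500 (k = 13500*145 = 1957500)
R = 2
T(g, y) = 4 (T(g, y) = 2² = 4)
1/(T(2689, M(-35, 42)) + k) = 1/(4 + 1957500) = 1/1957504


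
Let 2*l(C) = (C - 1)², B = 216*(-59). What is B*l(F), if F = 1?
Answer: 0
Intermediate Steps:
B = -12744
l(C) = (-1 + C)²/2 (l(C) = (C - 1)²/2 = (-1 + C)²/2)
B*l(F) = -6372*(-1 + 1)² = -6372*0² = -6372*0 = -12744*0 = 0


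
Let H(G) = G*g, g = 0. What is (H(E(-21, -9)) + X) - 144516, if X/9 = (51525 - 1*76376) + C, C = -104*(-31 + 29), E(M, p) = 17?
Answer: -366303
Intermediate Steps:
C = 208 (C = -104*(-2) = 208)
H(G) = 0 (H(G) = G*0 = 0)
X = -221787 (X = 9*((51525 - 1*76376) + 208) = 9*((51525 - 76376) + 208) = 9*(-24851 + 208) = 9*(-24643) = -221787)
(H(E(-21, -9)) + X) - 144516 = (0 - 221787) - 144516 = -221787 - 144516 = -366303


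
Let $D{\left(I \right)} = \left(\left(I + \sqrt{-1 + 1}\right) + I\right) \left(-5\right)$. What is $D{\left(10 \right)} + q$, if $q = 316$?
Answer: $216$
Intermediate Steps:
$D{\left(I \right)} = - 10 I$ ($D{\left(I \right)} = \left(\left(I + \sqrt{0}\right) + I\right) \left(-5\right) = \left(\left(I + 0\right) + I\right) \left(-5\right) = \left(I + I\right) \left(-5\right) = 2 I \left(-5\right) = - 10 I$)
$D{\left(10 \right)} + q = \left(-10\right) 10 + 316 = -100 + 316 = 216$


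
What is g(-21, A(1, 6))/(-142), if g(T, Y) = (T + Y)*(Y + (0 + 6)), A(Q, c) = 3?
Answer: 81/71 ≈ 1.1408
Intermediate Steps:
g(T, Y) = (6 + Y)*(T + Y) (g(T, Y) = (T + Y)*(Y + 6) = (T + Y)*(6 + Y) = (6 + Y)*(T + Y))
g(-21, A(1, 6))/(-142) = (3**2 + 6*(-21) + 6*3 - 21*3)/(-142) = -(9 - 126 + 18 - 63)/142 = -1/142*(-162) = 81/71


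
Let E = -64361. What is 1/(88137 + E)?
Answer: 1/23776 ≈ 4.2059e-5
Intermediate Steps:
1/(88137 + E) = 1/(88137 - 64361) = 1/23776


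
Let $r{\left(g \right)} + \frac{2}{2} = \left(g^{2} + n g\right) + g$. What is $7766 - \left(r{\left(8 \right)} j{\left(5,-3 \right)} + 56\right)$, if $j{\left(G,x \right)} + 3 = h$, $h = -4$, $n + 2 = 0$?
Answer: $8095$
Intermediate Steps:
$n = -2$ ($n = -2 + 0 = -2$)
$j{\left(G,x \right)} = -7$ ($j{\left(G,x \right)} = -3 - 4 = -7$)
$r{\left(g \right)} = -1 + g^{2} - g$ ($r{\left(g \right)} = -1 + \left(\left(g^{2} - 2 g\right) + g\right) = -1 + \left(g^{2} - g\right) = -1 + g^{2} - g$)
$7766 - \left(r{\left(8 \right)} j{\left(5,-3 \right)} + 56\right) = 7766 - \left(\left(-1 + 8^{2} - 8\right) \left(-7\right) + 56\right) = 7766 - \left(\left(-1 + 64 - 8\right) \left(-7\right) + 56\right) = 7766 - \left(55 \left(-7\right) + 56\right) = 7766 - \left(-385 + 56\right) = 7766 - -329 = 7766 + 329 = 8095$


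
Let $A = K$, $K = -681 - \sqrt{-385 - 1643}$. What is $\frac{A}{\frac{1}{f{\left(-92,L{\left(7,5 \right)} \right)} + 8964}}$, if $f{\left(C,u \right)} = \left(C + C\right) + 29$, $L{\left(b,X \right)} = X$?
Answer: $-5998929 - 229034 i \sqrt{3} \approx -5.9989 \cdot 10^{6} - 3.967 \cdot 10^{5} i$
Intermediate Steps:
$f{\left(C,u \right)} = 29 + 2 C$ ($f{\left(C,u \right)} = 2 C + 29 = 29 + 2 C$)
$K = -681 - 26 i \sqrt{3}$ ($K = -681 - \sqrt{-2028} = -681 - 26 i \sqrt{3} \approx -681.0 - 45.033 i$)
$A = -681 - 26 i \sqrt{3} \approx -681.0 - 45.033 i$
$\frac{A}{\frac{1}{f{\left(-92,L{\left(7,5 \right)} \right)} + 8964}} = \frac{-681 - 26 i \sqrt{3}}{\frac{1}{\left(29 + 2 \left(-92\right)\right) + 8964}} = \frac{-681 - 26 i \sqrt{3}}{\frac{1}{\left(29 - 184\right) + 8964}} = \frac{-681 - 26 i \sqrt{3}}{\frac{1}{-155 + 8964}} = \frac{-681 - 26 i \sqrt{3}}{\frac{1}{8809}} = \left(-681 - 26 i \sqrt{3}\right) \frac{1}{\frac{1}{8809}} = \left(-681 - 26 i \sqrt{3}\right) 8809 = -5998929 - 229034 i \sqrt{3}$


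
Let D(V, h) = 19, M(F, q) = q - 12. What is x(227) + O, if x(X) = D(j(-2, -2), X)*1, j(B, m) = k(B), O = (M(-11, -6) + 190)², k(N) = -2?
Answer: 29603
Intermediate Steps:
M(F, q) = -12 + q
O = 29584 (O = ((-12 - 6) + 190)² = (-18 + 190)² = 172² = 29584)
j(B, m) = -2
x(X) = 19 (x(X) = 19*1 = 19)
x(227) + O = 19 + 29584 = 29603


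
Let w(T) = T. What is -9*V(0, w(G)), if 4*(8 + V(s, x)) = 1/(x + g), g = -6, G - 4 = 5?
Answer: 285/4 ≈ 71.250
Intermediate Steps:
G = 9 (G = 4 + 5 = 9)
V(s, x) = -8 + 1/(4*(-6 + x)) (V(s, x) = -8 + 1/(4*(x - 6)) = -8 + 1/(4*(-6 + x)))
-9*V(0, w(G)) = -9*(193 - 32*9)/(4*(-6 + 9)) = -9*(193 - 288)/(4*3) = -9*(-95)/(4*3) = -9*(-95/12) = 285/4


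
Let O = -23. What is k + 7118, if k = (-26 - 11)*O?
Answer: 7969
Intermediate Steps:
k = 851 (k = (-26 - 11)*(-23) = -37*(-23) = 851)
k + 7118 = 851 + 7118 = 7969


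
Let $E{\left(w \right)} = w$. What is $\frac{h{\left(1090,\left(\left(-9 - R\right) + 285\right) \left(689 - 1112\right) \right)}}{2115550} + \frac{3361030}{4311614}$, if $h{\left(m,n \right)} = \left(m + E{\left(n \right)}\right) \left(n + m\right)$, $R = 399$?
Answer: $\frac{6086440954389177}{4560717498850} \approx 1334.5$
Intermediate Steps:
$h{\left(m,n \right)} = \left(m + n\right)^{2}$ ($h{\left(m,n \right)} = \left(m + n\right) \left(n + m\right) = \left(m + n\right) \left(m + n\right) = \left(m + n\right)^{2}$)
$\frac{h{\left(1090,\left(\left(-9 - R\right) + 285\right) \left(689 - 1112\right) \right)}}{2115550} + \frac{3361030}{4311614} = \frac{1090^{2} + \left(\left(\left(-9 - 399\right) + 285\right) \left(689 - 1112\right)\right)^{2} + 2 \cdot 1090 \left(\left(-9 - 399\right) + 285\right) \left(689 - 1112\right)}{2115550} + \frac{3361030}{4311614} = \left(1188100 + \left(\left(\left(-9 - 399\right) + 285\right) \left(-423\right)\right)^{2} + 2 \cdot 1090 \left(\left(-9 - 399\right) + 285\right) \left(-423\right)\right) \frac{1}{2115550} + 3361030 \cdot \frac{1}{4311614} = \left(1188100 + \left(\left(-408 + 285\right) \left(-423\right)\right)^{2} + 2 \cdot 1090 \left(-408 + 285\right) \left(-423\right)\right) \frac{1}{2115550} + \frac{1680515}{2155807} = \left(1188100 + \left(\left(-123\right) \left(-423\right)\right)^{2} + 2 \cdot 1090 \left(\left(-123\right) \left(-423\right)\right)\right) \frac{1}{2115550} + \frac{1680515}{2155807} = \left(1188100 + 52029^{2} + 2 \cdot 1090 \cdot 52029\right) \frac{1}{2115550} + \frac{1680515}{2155807} = \left(1188100 + 2707016841 + 113423220\right) \frac{1}{2115550} + \frac{1680515}{2155807} = 2821628161 \cdot \frac{1}{2115550} + \frac{1680515}{2155807} = \frac{2821628161}{2115550} + \frac{1680515}{2155807} = \frac{6086440954389177}{4560717498850}$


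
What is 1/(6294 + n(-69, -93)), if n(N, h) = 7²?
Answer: 1/6343 ≈ 0.00015765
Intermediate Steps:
n(N, h) = 49
1/(6294 + n(-69, -93)) = 1/(6294 + 49) = 1/6343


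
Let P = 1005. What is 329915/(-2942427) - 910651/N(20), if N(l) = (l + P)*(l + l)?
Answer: -65684161097/2942427000 ≈ -22.323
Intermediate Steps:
N(l) = 2*l*(1005 + l) (N(l) = (l + 1005)*(l + l) = (1005 + l)*(2*l) = 2*l*(1005 + l))
329915/(-2942427) - 910651/N(20) = 329915/(-2942427) - 910651*1/(40*(1005 + 20)) = 329915*(-1/2942427) - 910651/(2*20*1025) = -329915/2942427 - 910651/41000 = -329915/2942427 - 910651*1/41000 = -329915/2942427 - 22211/1000 = -65684161097/2942427000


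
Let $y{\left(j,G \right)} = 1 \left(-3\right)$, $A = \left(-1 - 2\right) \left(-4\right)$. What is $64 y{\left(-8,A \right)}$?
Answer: $-192$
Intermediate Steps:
$A = 12$ ($A = \left(-3\right) \left(-4\right) = 12$)
$y{\left(j,G \right)} = -3$
$64 y{\left(-8,A \right)} = 64 \left(-3\right) = -192$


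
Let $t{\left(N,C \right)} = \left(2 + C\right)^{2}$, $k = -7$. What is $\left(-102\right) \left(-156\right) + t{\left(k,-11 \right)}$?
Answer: $15993$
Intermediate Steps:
$\left(-102\right) \left(-156\right) + t{\left(k,-11 \right)} = \left(-102\right) \left(-156\right) + \left(2 - 11\right)^{2} = 15912 + \left(-9\right)^{2} = 15912 + 81 = 15993$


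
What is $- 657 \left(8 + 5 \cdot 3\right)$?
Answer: $-15111$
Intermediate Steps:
$- 657 \left(8 + 5 \cdot 3\right) = - 657 \left(8 + 15\right) = \left(-657\right) 23 = -15111$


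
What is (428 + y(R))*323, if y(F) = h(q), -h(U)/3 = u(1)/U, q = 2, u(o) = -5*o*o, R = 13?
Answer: 281333/2 ≈ 1.4067e+5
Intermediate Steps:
u(o) = -5*o**2
h(U) = 15/U (h(U) = -3*(-5*1**2)/U = -3*(-5*1)/U = -(-15)/U = 15/U)
y(F) = 15/2
(428 + y(R))*323 = (428 + 15/2)*323 = (871/2)*323 = 281333/2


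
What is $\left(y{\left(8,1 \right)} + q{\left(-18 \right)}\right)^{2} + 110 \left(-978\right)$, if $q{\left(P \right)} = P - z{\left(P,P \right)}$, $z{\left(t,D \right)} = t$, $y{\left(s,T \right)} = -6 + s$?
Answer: $-107576$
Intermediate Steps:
$q{\left(P \right)} = 0$ ($q{\left(P \right)} = P - P = 0$)
$\left(y{\left(8,1 \right)} + q{\left(-18 \right)}\right)^{2} + 110 \left(-978\right) = \left(\left(-6 + 8\right) + 0\right)^{2} + 110 \left(-978\right) = \left(2 + 0\right)^{2} - 107580 = 2^{2} - 107580 = 4 - 107580 = -107576$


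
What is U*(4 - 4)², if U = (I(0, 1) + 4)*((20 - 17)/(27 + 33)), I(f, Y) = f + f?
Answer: 0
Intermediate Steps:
I(f, Y) = 2*f
U = ⅕ (U = (2*0 + 4)*((20 - 17)/(27 + 33)) = (0 + 4)*(3/60) = 4*(3*(1/60)) = 4*(1/20) = ⅕ ≈ 0.20000)
U*(4 - 4)² = (4 - 4)²/5 = (⅕)*0² = (⅕)*0 = 0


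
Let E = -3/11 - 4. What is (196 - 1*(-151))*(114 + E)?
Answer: 418829/11 ≈ 38075.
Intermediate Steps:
E = -47/11 (E = -3*1/11 - 4 = -3/11 - 4 = -47/11 ≈ -4.2727)
(196 - 1*(-151))*(114 + E) = (196 - 1*(-151))*(114 - 47/11) = (196 + 151)*(1207/11) = 347*(1207/11) = 418829/11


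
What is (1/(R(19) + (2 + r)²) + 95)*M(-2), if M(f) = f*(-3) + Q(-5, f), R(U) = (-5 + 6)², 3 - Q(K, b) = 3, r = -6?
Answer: 9696/17 ≈ 570.35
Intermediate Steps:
Q(K, b) = 0 (Q(K, b) = 3 - 1*3 = 3 - 3 = 0)
R(U) = 1 (R(U) = 1² = 1)
M(f) = -3*f (M(f) = f*(-3) + 0 = -3*f + 0 = -3*f)
(1/(R(19) + (2 + r)²) + 95)*M(-2) = (1/(1 + (2 - 6)²) + 95)*(-3*(-2)) = (1/(1 + (-4)²) + 95)*6 = (1/(1 + 16) + 95)*6 = (1/17 + 95)*6 = (1616/17)*6 = 9696/17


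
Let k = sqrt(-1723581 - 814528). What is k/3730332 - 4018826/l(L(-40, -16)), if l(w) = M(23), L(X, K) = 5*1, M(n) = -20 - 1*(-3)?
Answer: 4018826/17 + I*sqrt(2538109)/3730332 ≈ 2.364e+5 + 0.00042708*I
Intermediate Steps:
M(n) = -17 (M(n) = -20 + 3 = -17)
L(X, K) = 5
l(w) = -17
k = I*sqrt(2538109) (k = sqrt(-2538109) = I*sqrt(2538109) ≈ 1593.1*I)
k/3730332 - 4018826/l(L(-40, -16)) = (I*sqrt(2538109))/3730332 - 4018826/(-17) = (I*sqrt(2538109))*(1/3730332) - 4018826*(-1/17) = I*sqrt(2538109)/3730332 + 4018826/17 = 4018826/17 + I*sqrt(2538109)/3730332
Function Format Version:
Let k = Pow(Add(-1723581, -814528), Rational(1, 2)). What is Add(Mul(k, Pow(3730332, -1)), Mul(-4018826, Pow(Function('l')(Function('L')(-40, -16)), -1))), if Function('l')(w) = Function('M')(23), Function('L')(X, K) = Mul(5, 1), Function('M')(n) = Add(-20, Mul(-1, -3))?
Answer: Add(Rational(4018826, 17), Mul(Rational(1, 3730332), I, Pow(2538109, Rational(1, 2)))) ≈ Add(2.3640e+5, Mul(0.00042708, I))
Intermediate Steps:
Function('M')(n) = -17 (Function('M')(n) = Add(-20, 3) = -17)
Function('L')(X, K) = 5
Function('l')(w) = -17
k = Mul(I, Pow(2538109, Rational(1, 2))) (k = Pow(-2538109, Rational(1, 2)) = Mul(I, Pow(2538109, Rational(1, 2))) ≈ Mul(1593.1, I))
Add(Mul(k, Pow(3730332, -1)), Mul(-4018826, Pow(Function('l')(Function('L')(-40, -16)), -1))) = Add(Mul(Mul(I, Pow(2538109, Rational(1, 2))), Pow(3730332, -1)), Mul(-4018826, Pow(-17, -1))) = Add(Mul(Mul(I, Pow(2538109, Rational(1, 2))), Rational(1, 3730332)), Mul(-4018826, Rational(-1, 17))) = Add(Mul(Rational(1, 3730332), I, Pow(2538109, Rational(1, 2))), Rational(4018826, 17)) = Add(Rational(4018826, 17), Mul(Rational(1, 3730332), I, Pow(2538109, Rational(1, 2))))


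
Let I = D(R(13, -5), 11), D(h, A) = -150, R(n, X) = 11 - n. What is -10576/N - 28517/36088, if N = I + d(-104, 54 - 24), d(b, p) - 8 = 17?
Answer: 378102063/4511000 ≈ 83.818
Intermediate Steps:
d(b, p) = 25 (d(b, p) = 8 + 17 = 25)
I = -150
N = -125 (N = -150 + 25 = -125)
-10576/N - 28517/36088 = -10576/(-125) - 28517/36088 = -10576*(-1/125) - 28517*1/36088 = 10576/125 - 28517/36088 = 378102063/4511000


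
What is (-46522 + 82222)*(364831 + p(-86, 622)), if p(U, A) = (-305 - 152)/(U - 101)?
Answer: 143270093400/11 ≈ 1.3025e+10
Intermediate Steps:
p(U, A) = -457/(-101 + U)
(-46522 + 82222)*(364831 + p(-86, 622)) = (-46522 + 82222)*(364831 - 457/(-101 - 86)) = 35700*(364831 - 457/(-187)) = 35700*(364831 - 457*(-1/187)) = 35700*(364831 + 457/187) = 35700*(68223854/187) = 143270093400/11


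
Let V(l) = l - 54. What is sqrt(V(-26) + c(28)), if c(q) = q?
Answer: 2*I*sqrt(13) ≈ 7.2111*I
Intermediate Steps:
V(l) = -54 + l
sqrt(V(-26) + c(28)) = sqrt((-54 - 26) + 28) = sqrt(-80 + 28) = sqrt(-52) = 2*I*sqrt(13)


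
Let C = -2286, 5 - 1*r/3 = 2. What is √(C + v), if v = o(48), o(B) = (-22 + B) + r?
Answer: I*√2251 ≈ 47.445*I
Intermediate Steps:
r = 9 (r = 15 - 3*2 = 15 - 6 = 9)
o(B) = -13 + B (o(B) = (-22 + B) + 9 = -13 + B)
v = 35 (v = -13 + 48 = 35)
√(C + v) = √(-2286 + 35) = √(-2251) = I*√2251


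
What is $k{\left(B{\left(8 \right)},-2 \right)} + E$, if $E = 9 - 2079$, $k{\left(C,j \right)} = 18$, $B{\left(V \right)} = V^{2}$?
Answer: $-2052$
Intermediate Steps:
$E = -2070$
$k{\left(B{\left(8 \right)},-2 \right)} + E = 18 - 2070 = -2052$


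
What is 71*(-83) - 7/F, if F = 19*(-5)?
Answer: -559828/95 ≈ -5892.9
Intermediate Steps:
F = -95
71*(-83) - 7/F = 71*(-83) - 7/(-95) = -5893 - 7*(-1/95) = -5893 + 7/95 = -559828/95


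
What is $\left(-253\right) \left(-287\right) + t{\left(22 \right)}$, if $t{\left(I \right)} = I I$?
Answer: $73095$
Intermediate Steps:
$t{\left(I \right)} = I^{2}$
$\left(-253\right) \left(-287\right) + t{\left(22 \right)} = \left(-253\right) \left(-287\right) + 22^{2} = 72611 + 484 = 73095$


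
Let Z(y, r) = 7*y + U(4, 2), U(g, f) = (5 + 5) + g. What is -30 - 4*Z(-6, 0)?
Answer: 82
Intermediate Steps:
U(g, f) = 10 + g
Z(y, r) = 14 + 7*y (Z(y, r) = 7*y + (10 + 4) = 7*y + 14 = 14 + 7*y)
-30 - 4*Z(-6, 0) = -30 - 4*(14 + 7*(-6)) = -30 - 4*(14 - 42) = -30 - 4*(-28) = -30 + 112 = 82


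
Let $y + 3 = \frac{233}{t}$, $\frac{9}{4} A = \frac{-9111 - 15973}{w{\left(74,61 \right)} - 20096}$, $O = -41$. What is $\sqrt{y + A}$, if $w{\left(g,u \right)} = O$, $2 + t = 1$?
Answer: $\frac{2 i \sqrt{214814729831}}{60411} \approx 15.344 i$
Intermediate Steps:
$t = -1$ ($t = -2 + 1 = -1$)
$w{\left(g,u \right)} = -41$
$A = \frac{100336}{181233}$ ($A = \frac{4 \frac{-9111 - 15973}{-41 - 20096}}{9} = \frac{4 \left(- \frac{25084}{-20137}\right)}{9} = \frac{4 \left(\left(-25084\right) \left(- \frac{1}{20137}\right)\right)}{9} = \frac{4}{9} \cdot \frac{25084}{20137} = \frac{100336}{181233} \approx 0.55363$)
$y = -236$ ($y = -3 + \frac{233}{-1} = -3 + 233 \left(-1\right) = -3 - 233 = -236$)
$\sqrt{y + A} = \sqrt{-236 + \frac{100336}{181233}} = \sqrt{- \frac{42670652}{181233}} = \frac{2 i \sqrt{214814729831}}{60411}$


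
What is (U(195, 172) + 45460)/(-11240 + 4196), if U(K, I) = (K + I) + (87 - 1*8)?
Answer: -7651/1174 ≈ -6.5170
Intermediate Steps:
U(K, I) = 79 + I + K (U(K, I) = (I + K) + (87 - 8) = (I + K) + 79 = 79 + I + K)
(U(195, 172) + 45460)/(-11240 + 4196) = ((79 + 172 + 195) + 45460)/(-11240 + 4196) = (446 + 45460)/(-7044) = 45906*(-1/7044) = -7651/1174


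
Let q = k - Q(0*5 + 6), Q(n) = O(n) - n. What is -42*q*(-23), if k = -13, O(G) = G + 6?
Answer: -18354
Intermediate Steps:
O(G) = 6 + G
Q(n) = 6 (Q(n) = (6 + n) - n = 6)
q = -19 (q = -13 - 1*6 = -13 - 6 = -19)
-42*q*(-23) = -42*(-19)*(-23) = 798*(-23) = -18354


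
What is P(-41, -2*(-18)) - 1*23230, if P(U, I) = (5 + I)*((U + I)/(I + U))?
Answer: -23189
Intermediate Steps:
P(U, I) = 5 + I (P(U, I) = (5 + I)*((I + U)/(I + U)) = (5 + I)*1 = 5 + I)
P(-41, -2*(-18)) - 1*23230 = (5 - 2*(-18)) - 1*23230 = (5 + 36) - 23230 = 41 - 23230 = -23189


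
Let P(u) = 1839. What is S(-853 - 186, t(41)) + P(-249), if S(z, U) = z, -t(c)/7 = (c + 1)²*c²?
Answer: 800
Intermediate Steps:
t(c) = -7*c²*(1 + c)² (t(c) = -7*(c + 1)²*c² = -7*(1 + c)²*c² = -7*c²*(1 + c)²)
S(-853 - 186, t(41)) + P(-249) = (-853 - 186) + 1839 = -1039 + 1839 = 800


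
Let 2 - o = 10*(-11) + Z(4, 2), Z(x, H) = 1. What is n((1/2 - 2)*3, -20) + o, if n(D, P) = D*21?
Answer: 33/2 ≈ 16.500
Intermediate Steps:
o = 111 (o = 2 - (10*(-11) + 1) = 2 - (-110 + 1) = 2 - 1*(-109) = 2 + 109 = 111)
n(D, P) = 21*D
n((1/2 - 2)*3, -20) + o = 21*((1/2 - 2)*3) + 111 = 21*((1*(½) - 2)*3) + 111 = 21*((½ - 2)*3) + 111 = 21*(-3/2*3) + 111 = 21*(-9/2) + 111 = -189/2 + 111 = 33/2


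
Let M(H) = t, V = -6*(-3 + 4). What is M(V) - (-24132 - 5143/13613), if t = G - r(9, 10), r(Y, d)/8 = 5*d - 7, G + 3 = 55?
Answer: 324539063/13613 ≈ 23840.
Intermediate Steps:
G = 52 (G = -3 + 55 = 52)
V = -6 (V = -6*1 = -6)
r(Y, d) = -56 + 40*d (r(Y, d) = 8*(5*d - 7) = 8*(-7 + 5*d) = -56 + 40*d)
t = -292 (t = 52 - (-56 + 40*10) = 52 - (-56 + 400) = 52 - 1*344 = 52 - 344 = -292)
M(H) = -292
M(V) - (-24132 - 5143/13613) = -292 - (-24132 - 5143/13613) = -292 - 1*(-328514059/13613) = -292 + 328514059/13613 = 324539063/13613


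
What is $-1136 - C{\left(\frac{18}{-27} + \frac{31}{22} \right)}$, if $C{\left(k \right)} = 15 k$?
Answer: $- \frac{25237}{22} \approx -1147.1$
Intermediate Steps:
$-1136 - C{\left(\frac{18}{-27} + \frac{31}{22} \right)} = -1136 - 15 \left(\frac{18}{-27} + \frac{31}{22}\right) = -1136 - 15 \left(18 \left(- \frac{1}{27}\right) + 31 \cdot \frac{1}{22}\right) = -1136 - 15 \left(- \frac{2}{3} + \frac{31}{22}\right) = -1136 - 15 \cdot \frac{49}{66} = -1136 - \frac{245}{22} = - \frac{25237}{22}$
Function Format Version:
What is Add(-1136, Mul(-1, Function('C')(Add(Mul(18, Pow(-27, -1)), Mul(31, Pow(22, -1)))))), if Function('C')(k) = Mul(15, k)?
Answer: Rational(-25237, 22) ≈ -1147.1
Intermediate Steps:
Add(-1136, Mul(-1, Function('C')(Add(Mul(18, Pow(-27, -1)), Mul(31, Pow(22, -1)))))) = Add(-1136, Mul(-1, Mul(15, Add(Mul(18, Pow(-27, -1)), Mul(31, Pow(22, -1)))))) = Add(-1136, Mul(-1, Mul(15, Add(Mul(18, Rational(-1, 27)), Mul(31, Rational(1, 22)))))) = Add(-1136, Mul(-1, Mul(15, Add(Rational(-2, 3), Rational(31, 22))))) = Add(-1136, Mul(-1, Mul(15, Rational(49, 66)))) = Add(-1136, Mul(-1, Rational(245, 22))) = Add(-1136, Rational(-245, 22)) = Rational(-25237, 22)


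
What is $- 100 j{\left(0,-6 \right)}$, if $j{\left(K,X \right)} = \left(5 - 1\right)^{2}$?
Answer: $-1600$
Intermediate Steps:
$j{\left(K,X \right)} = 16$ ($j{\left(K,X \right)} = 4^{2} = 16$)
$- 100 j{\left(0,-6 \right)} = \left(-100\right) 16 = -1600$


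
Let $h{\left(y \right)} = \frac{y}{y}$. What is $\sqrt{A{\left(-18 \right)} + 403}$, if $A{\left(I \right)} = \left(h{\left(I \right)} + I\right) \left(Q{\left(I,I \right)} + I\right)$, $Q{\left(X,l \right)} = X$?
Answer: $\sqrt{1015} \approx 31.859$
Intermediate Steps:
$h{\left(y \right)} = 1$
$A{\left(I \right)} = 2 I \left(1 + I\right)$ ($A{\left(I \right)} = \left(1 + I\right) \left(I + I\right) = \left(1 + I\right) 2 I = 2 I \left(1 + I\right)$)
$\sqrt{A{\left(-18 \right)} + 403} = \sqrt{2 \left(-18\right) \left(1 - 18\right) + 403} = \sqrt{2 \left(-18\right) \left(-17\right) + 403} = \sqrt{612 + 403} = \sqrt{1015}$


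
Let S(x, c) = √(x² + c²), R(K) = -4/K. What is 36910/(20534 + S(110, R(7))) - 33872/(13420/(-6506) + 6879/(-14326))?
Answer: 8154159362599136532467/612078119220905404 - 129185*√148229/5165004932 ≈ 13322.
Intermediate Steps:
S(x, c) = √(c² + x²)
36910/(20534 + S(110, R(7))) - 33872/(13420/(-6506) + 6879/(-14326)) = 36910/(20534 + √((-4/7)² + 110²)) - 33872/(13420/(-6506) + 6879/(-14326)) = 36910/(20534 + √((-4*⅐)² + 12100)) - 33872/(13420*(-1/6506) + 6879*(-1/14326)) = 36910/(20534 + √((-4/7)² + 12100)) - 33872/(-6710/3253 - 6879/14326) = 36910/(20534 + √(16/49 + 12100)) - 33872/(-118504847/46602478) = 36910/(20534 + √(592916/49)) - 33872*(-46602478/118504847) = 36910/(20534 + 2*√148229/7) + 1578519134816/118504847 = 1578519134816/118504847 + 36910/(20534 + 2*√148229/7)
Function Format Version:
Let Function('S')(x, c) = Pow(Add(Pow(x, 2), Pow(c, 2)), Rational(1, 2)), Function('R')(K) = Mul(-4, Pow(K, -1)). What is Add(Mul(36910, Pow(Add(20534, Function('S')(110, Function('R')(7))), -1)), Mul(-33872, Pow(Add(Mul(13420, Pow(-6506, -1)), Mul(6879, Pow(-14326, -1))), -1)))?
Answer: Add(Rational(8154159362599136532467, 612078119220905404), Mul(Rational(-129185, 5165004932), Pow(148229, Rational(1, 2)))) ≈ 13322.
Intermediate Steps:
Function('S')(x, c) = Pow(Add(Pow(c, 2), Pow(x, 2)), Rational(1, 2))
Add(Mul(36910, Pow(Add(20534, Function('S')(110, Function('R')(7))), -1)), Mul(-33872, Pow(Add(Mul(13420, Pow(-6506, -1)), Mul(6879, Pow(-14326, -1))), -1))) = Add(Mul(36910, Pow(Add(20534, Pow(Add(Pow(Mul(-4, Pow(7, -1)), 2), Pow(110, 2)), Rational(1, 2))), -1)), Mul(-33872, Pow(Add(Mul(13420, Pow(-6506, -1)), Mul(6879, Pow(-14326, -1))), -1))) = Add(Mul(36910, Pow(Add(20534, Pow(Add(Pow(Mul(-4, Rational(1, 7)), 2), 12100), Rational(1, 2))), -1)), Mul(-33872, Pow(Add(Mul(13420, Rational(-1, 6506)), Mul(6879, Rational(-1, 14326))), -1))) = Add(Mul(36910, Pow(Add(20534, Pow(Add(Pow(Rational(-4, 7), 2), 12100), Rational(1, 2))), -1)), Mul(-33872, Pow(Add(Rational(-6710, 3253), Rational(-6879, 14326)), -1))) = Add(Mul(36910, Pow(Add(20534, Pow(Add(Rational(16, 49), 12100), Rational(1, 2))), -1)), Mul(-33872, Pow(Rational(-118504847, 46602478), -1))) = Add(Mul(36910, Pow(Add(20534, Pow(Rational(592916, 49), Rational(1, 2))), -1)), Mul(-33872, Rational(-46602478, 118504847))) = Add(Mul(36910, Pow(Add(20534, Mul(Rational(2, 7), Pow(148229, Rational(1, 2)))), -1)), Rational(1578519134816, 118504847)) = Add(Rational(1578519134816, 118504847), Mul(36910, Pow(Add(20534, Mul(Rational(2, 7), Pow(148229, Rational(1, 2)))), -1)))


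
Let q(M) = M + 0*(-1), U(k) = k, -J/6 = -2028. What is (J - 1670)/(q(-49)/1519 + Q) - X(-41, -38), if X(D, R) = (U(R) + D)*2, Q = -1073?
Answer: 2465137/16632 ≈ 148.22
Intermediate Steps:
J = 12168 (J = -6*(-2028) = 12168)
q(M) = M (q(M) = M + 0 = M)
X(D, R) = 2*D + 2*R (X(D, R) = (R + D)*2 = (D + R)*2 = 2*D + 2*R)
(J - 1670)/(q(-49)/1519 + Q) - X(-41, -38) = (12168 - 1670)/(-49/1519 - 1073) - (2*(-41) + 2*(-38)) = 10498/(-49*1/1519 - 1073) - (-82 - 76) = 10498/(-1/31 - 1073) - 1*(-158) = 10498/(-33264/31) + 158 = 10498*(-31/33264) + 158 = -162719/16632 + 158 = 2465137/16632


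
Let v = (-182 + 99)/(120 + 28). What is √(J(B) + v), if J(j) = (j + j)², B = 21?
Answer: √9656593/74 ≈ 41.993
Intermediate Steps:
J(j) = 4*j² (J(j) = (2*j)² = 4*j²)
v = -83/148 ≈ -0.56081
√(J(B) + v) = √(4*21² - 83/148) = √(4*441 - 83/148) = √(1764 - 83/148) = √(260989/148) = √9656593/74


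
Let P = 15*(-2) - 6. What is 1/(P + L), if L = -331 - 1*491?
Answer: -1/858 ≈ -0.0011655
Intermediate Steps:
P = -36 (P = -30 - 6 = -36)
L = -822 (L = -331 - 491 = -822)
1/(P + L) = 1/(-36 - 822) = 1/(-858) = -1/858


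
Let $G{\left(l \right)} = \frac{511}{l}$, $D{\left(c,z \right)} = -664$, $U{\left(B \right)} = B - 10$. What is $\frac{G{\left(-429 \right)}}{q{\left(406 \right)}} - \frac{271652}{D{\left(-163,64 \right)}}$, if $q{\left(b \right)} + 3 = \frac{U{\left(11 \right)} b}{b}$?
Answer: $\frac{14588545}{35607} \approx 409.71$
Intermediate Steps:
$U{\left(B \right)} = -10 + B$ ($U{\left(B \right)} = B - 10 = -10 + B$)
$q{\left(b \right)} = -2$ ($q{\left(b \right)} = -3 + \frac{\left(-10 + 11\right) b}{b} = -3 + \frac{1 b}{b} = -3 + \frac{b}{b} = -3 + 1 = -2$)
$\frac{G{\left(-429 \right)}}{q{\left(406 \right)}} - \frac{271652}{D{\left(-163,64 \right)}} = \frac{511 \frac{1}{-429}}{-2} - \frac{271652}{-664} = 511 \left(- \frac{1}{429}\right) \left(- \frac{1}{2}\right) - - \frac{67913}{166} = \left(- \frac{511}{429}\right) \left(- \frac{1}{2}\right) + \frac{67913}{166} = \frac{511}{858} + \frac{67913}{166} = \frac{14588545}{35607}$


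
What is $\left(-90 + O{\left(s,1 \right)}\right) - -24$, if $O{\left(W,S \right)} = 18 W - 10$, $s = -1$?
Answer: $-94$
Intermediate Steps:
$O{\left(W,S \right)} = -10 + 18 W$
$\left(-90 + O{\left(s,1 \right)}\right) - -24 = \left(-90 + \left(-10 + 18 \left(-1\right)\right)\right) - -24 = \left(-90 - 28\right) + 24 = -118 + 24 = -94$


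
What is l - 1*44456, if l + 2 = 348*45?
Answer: -28798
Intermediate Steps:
l = 15658 (l = -2 + 348*45 = -2 + 15660 = 15658)
l - 1*44456 = 15658 - 1*44456 = 15658 - 44456 = -28798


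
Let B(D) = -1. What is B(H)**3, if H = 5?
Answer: -1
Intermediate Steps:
B(H)**3 = (-1)**3 = -1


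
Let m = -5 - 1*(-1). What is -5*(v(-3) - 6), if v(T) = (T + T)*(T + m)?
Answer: -180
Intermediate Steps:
m = -4 (m = -5 + 1 = -4)
v(T) = 2*T*(-4 + T) (v(T) = (T + T)*(T - 4) = (2*T)*(-4 + T) = 2*T*(-4 + T))
-5*(v(-3) - 6) = -5*(2*(-3)*(-4 - 3) - 6) = -5*(2*(-3)*(-7) - 6) = -5*(42 - 6) = -5*36 = -180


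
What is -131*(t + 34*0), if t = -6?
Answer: 786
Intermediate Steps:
-131*(t + 34*0) = -131*(-6 + 34*0) = -131*(-6 + 0) = -131*(-6) = 786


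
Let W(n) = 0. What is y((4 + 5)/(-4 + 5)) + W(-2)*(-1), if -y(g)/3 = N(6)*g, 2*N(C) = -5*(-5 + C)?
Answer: 135/2 ≈ 67.500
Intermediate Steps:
N(C) = 25/2 - 5*C/2 (N(C) = (-5*(-5 + C))/2 = (25 - 5*C)/2 = 25/2 - 5*C/2)
y(g) = 15*g/2 (y(g) = -3*(25/2 - 5/2*6)*g = -3*(25/2 - 15)*g = -(-15)*g/2 = 15*g/2)
y((4 + 5)/(-4 + 5)) + W(-2)*(-1) = 15*((4 + 5)/(-4 + 5))/2 + 0*(-1) = 15*(9/1)/2 + 0 = 15*(9*1)/2 + 0 = (15/2)*9 + 0 = 135/2 + 0 = 135/2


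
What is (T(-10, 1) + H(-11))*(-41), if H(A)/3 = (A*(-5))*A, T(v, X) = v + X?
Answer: 74784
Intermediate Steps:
T(v, X) = X + v
H(A) = -15*A² (H(A) = 3*((A*(-5))*A) = 3*((-5*A)*A) = 3*(-5*A²) = -15*A²)
(T(-10, 1) + H(-11))*(-41) = ((1 - 10) - 15*(-11)²)*(-41) = (-9 - 15*121)*(-41) = (-9 - 1815)*(-41) = -1824*(-41) = 74784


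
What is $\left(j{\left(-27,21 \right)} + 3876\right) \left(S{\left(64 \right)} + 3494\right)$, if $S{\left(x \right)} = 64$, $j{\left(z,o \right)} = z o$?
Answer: $11773422$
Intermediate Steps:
$j{\left(z,o \right)} = o z$
$\left(j{\left(-27,21 \right)} + 3876\right) \left(S{\left(64 \right)} + 3494\right) = \left(21 \left(-27\right) + 3876\right) \left(64 + 3494\right) = \left(-567 + 3876\right) 3558 = 3309 \cdot 3558 = 11773422$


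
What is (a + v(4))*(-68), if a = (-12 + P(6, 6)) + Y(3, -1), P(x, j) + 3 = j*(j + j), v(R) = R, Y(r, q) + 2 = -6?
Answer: -3604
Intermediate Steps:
Y(r, q) = -8 (Y(r, q) = -2 - 6 = -8)
P(x, j) = -3 + 2*j**2 (P(x, j) = -3 + j*(j + j) = -3 + j*(2*j) = -3 + 2*j**2)
a = 49 (a = (-12 + (-3 + 2*6**2)) - 8 = (-12 + (-3 + 2*36)) - 8 = (-12 + (-3 + 72)) - 8 = (-12 + 69) - 8 = 57 - 8 = 49)
(a + v(4))*(-68) = (49 + 4)*(-68) = 53*(-68) = -3604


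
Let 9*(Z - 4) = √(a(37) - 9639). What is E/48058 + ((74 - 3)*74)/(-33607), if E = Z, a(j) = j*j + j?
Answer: -126181152/807542603 + I*√8233/432522 ≈ -0.15625 + 0.00020978*I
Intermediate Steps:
a(j) = j + j² (a(j) = j² + j = j + j²)
Z = 4 + I*√8233/9 (Z = 4 + √(37*(1 + 37) - 9639)/9 = 4 + √(37*38 - 9639)/9 = 4 + √(1406 - 9639)/9 = 4 + √(-8233)/9 = 4 + (I*√8233)/9 = 4 + I*√8233/9 ≈ 4.0 + 10.082*I)
E = 4 + I*√8233/9 ≈ 4.0 + 10.082*I
E/48058 + ((74 - 3)*74)/(-33607) = (4 + I*√8233/9)/48058 + ((74 - 3)*74)/(-33607) = (4 + I*√8233/9)*(1/48058) + (71*74)*(-1/33607) = (2/24029 + I*√8233/432522) + 5254*(-1/33607) = (2/24029 + I*√8233/432522) - 5254/33607 = -126181152/807542603 + I*√8233/432522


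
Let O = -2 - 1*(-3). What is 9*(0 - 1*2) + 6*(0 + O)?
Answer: -12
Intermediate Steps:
O = 1 (O = -2 + 3 = 1)
9*(0 - 1*2) + 6*(0 + O) = 9*(0 - 1*2) + 6*(0 + 1) = 9*(0 - 2) + 6*1 = 9*(-2) + 6 = -18 + 6 = -12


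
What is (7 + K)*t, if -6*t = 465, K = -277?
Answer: 20925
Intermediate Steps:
t = -155/2 (t = -1/6*465 = -155/2 ≈ -77.500)
(7 + K)*t = (7 - 277)*(-155/2) = -270*(-155/2) = 20925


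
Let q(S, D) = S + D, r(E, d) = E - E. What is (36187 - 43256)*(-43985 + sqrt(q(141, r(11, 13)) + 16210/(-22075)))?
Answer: 310929965 - 7069*sqrt(2734090295)/4415 ≈ 3.1085e+8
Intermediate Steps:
r(E, d) = 0
q(S, D) = D + S
(36187 - 43256)*(-43985 + sqrt(q(141, r(11, 13)) + 16210/(-22075))) = (36187 - 43256)*(-43985 + sqrt((0 + 141) + 16210/(-22075))) = -7069*(-43985 + sqrt(141 + 16210*(-1/22075))) = -7069*(-43985 + sqrt(141 - 3242/4415)) = -7069*(-43985 + sqrt(619273/4415)) = -7069*(-43985 + sqrt(2734090295)/4415) = 310929965 - 7069*sqrt(2734090295)/4415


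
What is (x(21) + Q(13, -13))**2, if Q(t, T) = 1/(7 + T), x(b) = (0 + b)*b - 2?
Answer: 6932689/36 ≈ 1.9257e+5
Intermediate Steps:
x(b) = -2 + b**2 (x(b) = b*b - 2 = b**2 - 2 = -2 + b**2)
(x(21) + Q(13, -13))**2 = ((-2 + 21**2) + 1/(7 - 13))**2 = ((-2 + 441) + 1/(-6))**2 = (439 - 1/6)**2 = (2633/6)**2 = 6932689/36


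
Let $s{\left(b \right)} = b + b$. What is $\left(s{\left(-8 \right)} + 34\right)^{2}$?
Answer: $324$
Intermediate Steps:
$s{\left(b \right)} = 2 b$
$\left(s{\left(-8 \right)} + 34\right)^{2} = \left(2 \left(-8\right) + 34\right)^{2} = \left(-16 + 34\right)^{2} = 18^{2} = 324$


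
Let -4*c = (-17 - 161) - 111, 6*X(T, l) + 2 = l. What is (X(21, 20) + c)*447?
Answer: 134547/4 ≈ 33637.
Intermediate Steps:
X(T, l) = -1/3 + l/6
c = 289/4 (c = -((-17 - 161) - 111)/4 = -(-178 - 111)/4 = -1/4*(-289) = 289/4 ≈ 72.250)
(X(21, 20) + c)*447 = ((-1/3 + (1/6)*20) + 289/4)*447 = ((-1/3 + 10/3) + 289/4)*447 = (3 + 289/4)*447 = (301/4)*447 = 134547/4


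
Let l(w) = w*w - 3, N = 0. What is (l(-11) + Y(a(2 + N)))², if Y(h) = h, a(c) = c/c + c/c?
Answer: 14400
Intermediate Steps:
a(c) = 2 (a(c) = 1 + 1 = 2)
l(w) = -3 + w² (l(w) = w² - 3 = -3 + w²)
(l(-11) + Y(a(2 + N)))² = ((-3 + (-11)²) + 2)² = ((-3 + 121) + 2)² = (118 + 2)² = 120² = 14400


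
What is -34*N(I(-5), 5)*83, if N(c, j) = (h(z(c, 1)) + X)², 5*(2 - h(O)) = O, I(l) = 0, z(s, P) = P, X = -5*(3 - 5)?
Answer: -9823382/25 ≈ -3.9294e+5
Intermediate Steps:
X = 10 (X = -5*(-2) = 10)
h(O) = 2 - O/5
N(c, j) = 3481/25 (N(c, j) = ((2 - ⅕*1) + 10)² = ((2 - ⅕) + 10)² = (9/5 + 10)² = (59/5)² = 3481/25)
-34*N(I(-5), 5)*83 = -34*3481/25*83 = -118354/25*83 = -9823382/25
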